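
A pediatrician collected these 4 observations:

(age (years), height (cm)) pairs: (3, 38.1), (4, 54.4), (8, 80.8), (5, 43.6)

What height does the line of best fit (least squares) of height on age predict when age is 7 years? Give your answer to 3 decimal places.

n = 4, Σx = 20, Σy = 216.9, Σxy = 1196.3, Σx² = 114
Sxx = Σx² − (Σx)²/n = 114 − 100 = 14
Sxy = Σxy − (Σx)(Σy)/n = 1196.3 − 1084.5 = 111.8
b = Sxy/Sxx = 111.8/14 = 7.985714
a = ȳ − b·x̄ = 54.225 − 7.985714·5 = 14.296429
ŷ(7) = a + b·7 = 14.296429 + 7.985714·7 = 70.196429

70.196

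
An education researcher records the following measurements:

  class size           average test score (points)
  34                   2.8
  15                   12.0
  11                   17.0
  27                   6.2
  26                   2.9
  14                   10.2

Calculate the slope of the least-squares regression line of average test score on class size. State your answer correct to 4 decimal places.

-0.5636

n = 6, Σx = 127, Σy = 51.1, Σxy = 847.8, Σx² = 3103
Sxx = Σx² − (Σx)²/n = 3103 − 2688.166667 = 414.833333
Sxy = Σxy − (Σx)(Σy)/n = 847.8 − 1081.616667 = -233.816667
b = Sxy/Sxx = -233.816667/414.833333 = -0.563640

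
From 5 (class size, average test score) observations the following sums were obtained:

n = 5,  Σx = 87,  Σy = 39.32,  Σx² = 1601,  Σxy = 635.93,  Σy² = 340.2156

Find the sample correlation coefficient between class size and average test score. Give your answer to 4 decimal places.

-0.9277

Sxx = Σx² − (Σx)²/n = 1601 − 1513.8 = 87.2
Sxy = Σxy − (Σx)(Σy)/n = 635.93 − 684.168 = -48.238
Syy = Σy² − (Σy)²/n = 340.2156 − 309.21248 = 31.00312
r = Sxy/√(Sxx·Syy) = -48.238/√(2703.472064) = -48.238/51.994923 = -0.927744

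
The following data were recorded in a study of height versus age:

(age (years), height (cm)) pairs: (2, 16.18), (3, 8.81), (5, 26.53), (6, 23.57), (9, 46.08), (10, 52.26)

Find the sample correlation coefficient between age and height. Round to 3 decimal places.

0.955

n = 6, Σx = 35, Σy = 173.43, Σxy = 1270.18, Σx² = 255, Σy² = 6453.2683
Sxx = Σx² − (Σx)²/n = 255 − 204.166667 = 50.833333
Sxy = Σxy − (Σx)(Σy)/n = 1270.18 − 1011.675 = 258.505
Syy = Σy² − (Σy)²/n = 6453.2683 − 5012.99415 = 1440.27415
r = Sxy/√(Sxx·Syy) = 258.505/√(73213.935958) = 258.505/270.580738 = 0.955371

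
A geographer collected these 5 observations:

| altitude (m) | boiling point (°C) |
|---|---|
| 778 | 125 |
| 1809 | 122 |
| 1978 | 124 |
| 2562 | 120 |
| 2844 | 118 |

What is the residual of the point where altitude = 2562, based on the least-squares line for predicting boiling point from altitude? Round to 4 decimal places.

0.0235

n = 5, Σx = 9971, Σy = 609, Σxy = 1206252, Σx² = 22442429
Sxx = Σx² − (Σx)²/n = 22442429 − 19884168.2 = 2558260.8
Sxy = Σxy − (Σx)(Σy)/n = 1206252 − 1214467.8 = -8215.8
b = Sxy/Sxx = -8215.8/2558260.8 = -0.003211
a = ȳ − b·x̄ = 121.8 − (-0.003211)·1994.2 = 128.204331
ŷ(2562) = 128.204331 + (-0.003211)·2562 = 119.976522
residual = y − ŷ = 120 − 119.976522 = 0.023478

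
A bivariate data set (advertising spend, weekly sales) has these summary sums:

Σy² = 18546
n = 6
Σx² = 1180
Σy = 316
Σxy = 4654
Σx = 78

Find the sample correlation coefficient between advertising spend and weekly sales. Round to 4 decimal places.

0.9714

Sxx = Σx² − (Σx)²/n = 1180 − 1014 = 166
Sxy = Σxy − (Σx)(Σy)/n = 4654 − 4108 = 546
Syy = Σy² − (Σy)²/n = 18546 − 16642.666667 = 1903.333333
r = Sxy/√(Sxx·Syy) = 546/√(315953.333333) = 546/562.097263 = 0.971362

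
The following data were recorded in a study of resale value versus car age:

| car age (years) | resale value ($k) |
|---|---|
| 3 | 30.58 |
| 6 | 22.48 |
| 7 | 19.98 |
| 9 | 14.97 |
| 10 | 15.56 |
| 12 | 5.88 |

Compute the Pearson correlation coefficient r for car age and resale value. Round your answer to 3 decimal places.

-0.983

n = 6, Σx = 47, Σy = 109.45, Σxy = 727.37, Σx² = 419, Σy² = 2340.4761
Sxx = Σx² − (Σx)²/n = 419 − 368.166667 = 50.833333
Sxy = Σxy − (Σx)(Σy)/n = 727.37 − 857.358333 = -129.988333
Syy = Σy² − (Σy)²/n = 2340.4761 − 1996.550417 = 343.925683
r = Sxy/√(Sxx·Syy) = -129.988333/√(17482.888903) = -129.988333/132.222876 = -0.983100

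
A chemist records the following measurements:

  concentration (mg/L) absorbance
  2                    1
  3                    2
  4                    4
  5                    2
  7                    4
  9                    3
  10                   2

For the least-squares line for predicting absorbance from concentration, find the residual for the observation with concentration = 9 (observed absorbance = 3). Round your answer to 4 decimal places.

0.0644

n = 7, Σx = 40, Σy = 18, Σxy = 109, Σx² = 284
Sxx = Σx² − (Σx)²/n = 284 − 228.571429 = 55.428571
Sxy = Σxy − (Σx)(Σy)/n = 109 − 102.857143 = 6.142857
b = Sxy/Sxx = 6.142857/55.428571 = 0.110825
a = ȳ − b·x̄ = 2.571429 − 0.110825·5.714286 = 1.938144
ŷ(9) = 1.938144 + 0.110825·9 = 2.935567
residual = y − ŷ = 3 − 2.935567 = 0.064433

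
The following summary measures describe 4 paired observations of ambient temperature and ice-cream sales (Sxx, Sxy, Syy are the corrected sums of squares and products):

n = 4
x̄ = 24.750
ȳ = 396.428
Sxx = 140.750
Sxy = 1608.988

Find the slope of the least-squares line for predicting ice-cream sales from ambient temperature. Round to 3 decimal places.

11.432

b = Sxy/Sxx = 1608.988/140.75 = 11.431531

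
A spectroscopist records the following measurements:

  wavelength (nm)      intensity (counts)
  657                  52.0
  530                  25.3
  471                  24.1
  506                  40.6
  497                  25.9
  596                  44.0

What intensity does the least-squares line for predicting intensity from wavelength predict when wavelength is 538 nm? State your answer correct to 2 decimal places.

34.62

n = 6, Σx = 3257, Σy = 211.9, Σxy = 118564, Σx² = 1792651
Sxx = Σx² − (Σx)²/n = 1792651 − 1768008.166667 = 24642.833333
Sxy = Σxy − (Σx)(Σy)/n = 118564 − 115026.383333 = 3537.616667
b = Sxy/Sxx = 3537.616667/24642.833333 = 0.143556
a = ȳ − b·x̄ = 35.316667 − 0.143556·542.833333 = -42.610097
ŷ(538) = a + b·538 = -42.610097 + 0.143556·538 = 34.622815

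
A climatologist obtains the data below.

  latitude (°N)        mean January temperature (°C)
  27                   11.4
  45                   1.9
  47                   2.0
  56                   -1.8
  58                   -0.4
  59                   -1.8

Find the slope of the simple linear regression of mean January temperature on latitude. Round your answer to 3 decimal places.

-0.399

n = 6, Σx = 292, Σy = 11.3, Σxy = 257.1, Σx² = 14944
Sxx = Σx² − (Σx)²/n = 14944 − 14210.666667 = 733.333333
Sxy = Σxy − (Σx)(Σy)/n = 257.1 − 549.933333 = -292.833333
b = Sxy/Sxx = -292.833333/733.333333 = -0.399318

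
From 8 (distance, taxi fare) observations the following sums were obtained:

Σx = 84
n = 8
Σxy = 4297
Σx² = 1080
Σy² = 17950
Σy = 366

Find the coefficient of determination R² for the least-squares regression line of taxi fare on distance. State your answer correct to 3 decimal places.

Sxx = Σx² − (Σx)²/n = 1080 − 882 = 198
Sxy = Σxy − (Σx)(Σy)/n = 4297 − 3843 = 454
Syy = Σy² − (Σy)²/n = 17950 − 16744.5 = 1205.5
R² = Sxy²/(Sxx·Syy) = (454)²/(198·1205.5) = 0.863534

0.864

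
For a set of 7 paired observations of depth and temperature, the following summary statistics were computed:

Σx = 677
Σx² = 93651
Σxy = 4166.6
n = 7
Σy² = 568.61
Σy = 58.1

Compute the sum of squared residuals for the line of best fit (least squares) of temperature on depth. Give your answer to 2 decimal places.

Sxx = Σx² − (Σx)²/n = 93651 − 65475.571429 = 28175.428571
Sxy = Σxy − (Σx)(Σy)/n = 4166.6 − 5619.1 = -1452.5
Syy = Σy² − (Σy)²/n = 568.61 − 482.23 = 86.38
b = Sxy/Sxx = -1452.5/28175.428571 = -0.051552
SSE = Syy − b·Sxy = 86.38 − (-0.051552)·(-1452.5) = 11.500704

11.50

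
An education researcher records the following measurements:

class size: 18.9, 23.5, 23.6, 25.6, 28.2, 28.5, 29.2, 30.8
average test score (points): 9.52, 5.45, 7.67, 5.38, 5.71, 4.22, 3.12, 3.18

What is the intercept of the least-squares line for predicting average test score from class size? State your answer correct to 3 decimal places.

18.941

n = 8, Σx = 208.3, Σy = 44.25, Σxy = 1097.083, Σx² = 5530.55
Sxx = Σx² − (Σx)²/n = 5530.55 − 5423.61125 = 106.93875
Sxy = Σxy − (Σx)(Σy)/n = 1097.083 − 1152.159375 = -55.076375
b = Sxy/Sxx = -55.076375/106.93875 = -0.515027
a = ȳ − b·x̄ = 5.53125 − (-0.515027)·26.0375 = 18.941273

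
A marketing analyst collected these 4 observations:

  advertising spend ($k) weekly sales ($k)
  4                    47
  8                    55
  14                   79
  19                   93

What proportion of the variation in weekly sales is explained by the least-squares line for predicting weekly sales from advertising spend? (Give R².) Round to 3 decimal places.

0.989

n = 4, Σx = 45, Σy = 274, Σxy = 3501, Σx² = 637, Σy² = 20124
Sxx = Σx² − (Σx)²/n = 637 − 506.25 = 130.75
Sxy = Σxy − (Σx)(Σy)/n = 3501 − 3082.5 = 418.5
Syy = Σy² − (Σy)²/n = 20124 − 18769 = 1355
R² = Sxy²/(Sxx·Syy) = (418.5)²/(130.75·1355) = 0.988576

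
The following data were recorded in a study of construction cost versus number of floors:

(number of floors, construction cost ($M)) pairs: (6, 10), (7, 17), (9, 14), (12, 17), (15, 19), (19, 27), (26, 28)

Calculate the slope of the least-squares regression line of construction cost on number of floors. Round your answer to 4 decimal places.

n = 7, Σx = 94, Σy = 132, Σxy = 2035, Σx² = 1572
Sxx = Σx² − (Σx)²/n = 1572 − 1262.285714 = 309.714286
Sxy = Σxy − (Σx)(Σy)/n = 2035 − 1772.571429 = 262.428571
b = Sxy/Sxx = 262.428571/309.714286 = 0.847325

0.8473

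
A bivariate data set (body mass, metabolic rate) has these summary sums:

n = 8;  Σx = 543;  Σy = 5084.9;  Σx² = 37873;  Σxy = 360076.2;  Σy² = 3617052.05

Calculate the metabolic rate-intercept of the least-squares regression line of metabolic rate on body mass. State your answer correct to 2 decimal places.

-361.52

Sxx = Σx² − (Σx)²/n = 37873 − 36856.125 = 1016.875
Sxy = Σxy − (Σx)(Σy)/n = 360076.2 − 345137.5875 = 14938.6125
b = Sxy/Sxx = 14938.6125/1016.875 = 14.690707
a = ȳ − b·x̄ = 635.6125 − 14.690707·67.875 = -361.519226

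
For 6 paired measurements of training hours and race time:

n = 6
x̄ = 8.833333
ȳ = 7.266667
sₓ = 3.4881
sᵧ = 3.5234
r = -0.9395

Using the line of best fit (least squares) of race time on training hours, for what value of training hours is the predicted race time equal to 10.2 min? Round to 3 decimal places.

b = r · sᵧ/sₓ = -0.9395 · 3.5234/3.4881 = -0.949008
a = ȳ − b·x̄ = 7.266667 − (-0.949008)·8.833333 = 15.649569
Set a + b·x = 10.2: x = (10.2 − 15.649569) / (-0.949008) = 5.742386

5.742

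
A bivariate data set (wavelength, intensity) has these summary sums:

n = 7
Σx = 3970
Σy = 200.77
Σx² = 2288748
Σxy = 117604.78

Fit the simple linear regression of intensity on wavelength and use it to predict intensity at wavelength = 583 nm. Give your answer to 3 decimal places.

30.276

Sxx = Σx² − (Σx)²/n = 2288748 − 2251557.142857 = 37190.857143
Sxy = Σxy − (Σx)(Σy)/n = 117604.78 − 113865.271429 = 3739.508571
b = Sxy/Sxx = 3739.508571/37190.857143 = 0.100549
a = ȳ − b·x̄ = 28.681429 − 0.100549·567.142857 = -28.344296
ŷ(583) = a + b·583 = -28.344296 + 0.100549·583 = 30.275851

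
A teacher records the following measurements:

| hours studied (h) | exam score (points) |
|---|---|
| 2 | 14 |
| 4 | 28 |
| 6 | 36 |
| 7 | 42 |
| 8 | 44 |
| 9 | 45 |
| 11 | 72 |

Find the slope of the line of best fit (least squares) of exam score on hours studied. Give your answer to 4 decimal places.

n = 7, Σx = 47, Σy = 281, Σxy = 2199, Σx² = 371
Sxx = Σx² − (Σx)²/n = 371 − 315.571429 = 55.428571
Sxy = Σxy − (Σx)(Σy)/n = 2199 − 1886.714286 = 312.285714
b = Sxy/Sxx = 312.285714/55.428571 = 5.634021

5.6340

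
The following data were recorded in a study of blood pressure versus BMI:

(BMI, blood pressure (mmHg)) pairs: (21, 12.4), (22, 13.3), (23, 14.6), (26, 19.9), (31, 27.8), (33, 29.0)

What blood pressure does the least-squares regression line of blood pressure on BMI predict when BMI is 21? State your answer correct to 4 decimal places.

12.1210

n = 6, Σx = 156, Σy = 117, Σxy = 3225, Σx² = 4180
Sxx = Σx² − (Σx)²/n = 4180 − 4056 = 124
Sxy = Σxy − (Σx)(Σy)/n = 3225 − 3042 = 183
b = Sxy/Sxx = 183/124 = 1.475806
a = ȳ − b·x̄ = 19.5 − 1.475806·26 = -18.870968
ŷ(21) = a + b·21 = -18.870968 + 1.475806·21 = 12.120968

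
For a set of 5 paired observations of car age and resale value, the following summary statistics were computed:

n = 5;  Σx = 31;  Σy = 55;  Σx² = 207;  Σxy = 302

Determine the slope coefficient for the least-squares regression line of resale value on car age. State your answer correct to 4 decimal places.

Sxx = Σx² − (Σx)²/n = 207 − 192.2 = 14.8
Sxy = Σxy − (Σx)(Σy)/n = 302 − 341 = -39
b = Sxy/Sxx = -39/14.8 = -2.635135

-2.6351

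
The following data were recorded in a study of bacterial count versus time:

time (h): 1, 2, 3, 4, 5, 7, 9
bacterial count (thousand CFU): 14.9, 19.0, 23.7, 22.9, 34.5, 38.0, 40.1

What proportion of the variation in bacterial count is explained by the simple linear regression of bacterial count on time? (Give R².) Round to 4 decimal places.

0.9160

n = 7, Σx = 31, Σy = 193.1, Σxy = 1015, Σx² = 185, Σy² = 5911.37
Sxx = Σx² − (Σx)²/n = 185 − 137.285714 = 47.714286
Sxy = Σxy − (Σx)(Σy)/n = 1015 − 855.157143 = 159.842857
Syy = Σy² − (Σy)²/n = 5911.37 − 5326.801429 = 584.568571
R² = Sxy²/(Sxx·Syy) = (159.842857)²/(47.714286·584.568571) = 0.916015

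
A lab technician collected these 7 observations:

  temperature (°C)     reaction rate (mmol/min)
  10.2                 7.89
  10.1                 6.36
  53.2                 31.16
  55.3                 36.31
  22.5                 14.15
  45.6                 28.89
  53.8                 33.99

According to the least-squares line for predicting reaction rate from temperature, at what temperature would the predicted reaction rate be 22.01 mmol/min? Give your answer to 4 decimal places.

n = 7, Σx = 250.7, Σy = 158.75, Σxy = 7274.79, Σx² = 11574.43
Sxx = Σx² − (Σx)²/n = 11574.43 − 8978.641429 = 2595.788571
Sxy = Σxy − (Σx)(Σy)/n = 7274.79 − 5685.517857 = 1589.272143
b = Sxy/Sxx = 1589.272143/2595.788571 = 0.612250
a = ȳ − b·x̄ = 22.678571 − 0.612250·35.814286 = 0.751267
Set a + b·x = 22.01: x = (22.01 − 0.751267) / 0.612250 = 34.722295

34.7223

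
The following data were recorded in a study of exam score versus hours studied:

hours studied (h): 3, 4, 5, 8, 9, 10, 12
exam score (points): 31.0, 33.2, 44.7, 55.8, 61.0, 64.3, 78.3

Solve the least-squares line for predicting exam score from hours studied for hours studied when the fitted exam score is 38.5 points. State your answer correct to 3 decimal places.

n = 7, Σx = 51, Σy = 368.3, Σxy = 3027.3, Σx² = 439
Sxx = Σx² − (Σx)²/n = 439 − 371.571429 = 67.428571
Sxy = Σxy − (Σx)(Σy)/n = 3027.3 − 2683.328571 = 343.971429
b = Sxy/Sxx = 343.971429/67.428571 = 5.101271
a = ȳ − b·x̄ = 52.614286 − 5.101271·7.285714 = 15.447881
Set a + b·x = 38.5: x = (38.5 − 15.447881) / 5.101271 = 4.518897

4.519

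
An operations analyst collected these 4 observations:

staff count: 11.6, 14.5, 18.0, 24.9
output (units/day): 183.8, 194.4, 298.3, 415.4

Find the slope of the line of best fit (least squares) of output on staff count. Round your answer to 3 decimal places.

18.550

n = 4, Σx = 69, Σy = 1091.9, Σxy = 20663.74, Σx² = 1288.82
Sxx = Σx² − (Σx)²/n = 1288.82 − 1190.25 = 98.57
Sxy = Σxy − (Σx)(Σy)/n = 20663.74 − 18835.275 = 1828.465
b = Sxy/Sxx = 1828.465/98.57 = 18.549914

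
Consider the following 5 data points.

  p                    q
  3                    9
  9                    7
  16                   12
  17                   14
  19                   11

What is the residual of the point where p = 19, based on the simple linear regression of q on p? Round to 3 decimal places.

-1.374

n = 5, Σx = 64, Σy = 53, Σxy = 729, Σx² = 996
Sxx = Σx² − (Σx)²/n = 996 − 819.2 = 176.8
Sxy = Σxy − (Σx)(Σy)/n = 729 − 678.4 = 50.6
b = Sxy/Sxx = 50.6/176.8 = 0.286199
a = ȳ − b·x̄ = 10.6 − 0.286199·12.8 = 6.936652
ŷ(19) = 6.936652 + 0.286199·19 = 12.374434
residual = y − ŷ = 11 − 12.374434 = -1.374434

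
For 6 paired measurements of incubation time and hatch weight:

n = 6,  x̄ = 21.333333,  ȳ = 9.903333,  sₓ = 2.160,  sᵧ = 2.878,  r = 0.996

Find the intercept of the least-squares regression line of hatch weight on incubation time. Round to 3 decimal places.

-18.408

b = r · sᵧ/sₓ = 0.996 · 2.878/2.16 = 1.327078
a = ȳ − b·x̄ = 9.903333 − 1.327078·21.333333 = -18.407659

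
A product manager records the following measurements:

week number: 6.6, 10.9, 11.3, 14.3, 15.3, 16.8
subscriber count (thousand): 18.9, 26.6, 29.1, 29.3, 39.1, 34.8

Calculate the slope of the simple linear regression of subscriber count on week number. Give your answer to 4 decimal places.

1.7104

n = 6, Σx = 75.2, Σy = 177.8, Σxy = 2345.37, Σx² = 1010.88
Sxx = Σx² − (Σx)²/n = 1010.88 − 942.506667 = 68.373333
Sxy = Σxy − (Σx)(Σy)/n = 2345.37 − 2228.426667 = 116.943333
b = Sxy/Sxx = 116.943333/68.373333 = 1.710365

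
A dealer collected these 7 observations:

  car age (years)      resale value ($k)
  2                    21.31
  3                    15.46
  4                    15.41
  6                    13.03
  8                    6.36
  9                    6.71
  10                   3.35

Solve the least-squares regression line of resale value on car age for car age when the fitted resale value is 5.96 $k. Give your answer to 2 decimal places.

n = 7, Σx = 42, Σy = 81.63, Σxy = 373.59, Σx² = 310
Sxx = Σx² − (Σx)²/n = 310 − 252 = 58
Sxy = Σxy − (Σx)(Σy)/n = 373.59 − 489.78 = -116.19
b = Sxy/Sxx = -116.19/58 = -2.003276
a = ȳ − b·x̄ = 11.661429 − (-2.003276)·6 = 23.681084
Set a + b·x = 5.96: x = (5.96 − 23.681084) / (-2.003276) = 8.846053

8.85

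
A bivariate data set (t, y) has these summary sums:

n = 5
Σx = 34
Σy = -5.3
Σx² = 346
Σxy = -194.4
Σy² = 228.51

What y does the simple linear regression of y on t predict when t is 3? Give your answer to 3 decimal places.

4.182

Sxx = Σx² − (Σx)²/n = 346 − 231.2 = 114.8
Sxy = Σxy − (Σx)(Σy)/n = -194.4 − (-36.04) = -158.36
b = Sxy/Sxx = -158.36/114.8 = -1.379443
a = ȳ − b·x̄ = -1.06 − (-1.379443)·6.8 = 8.320209
ŷ(3) = a + b·3 = 8.320209 + (-1.379443)·3 = 4.181882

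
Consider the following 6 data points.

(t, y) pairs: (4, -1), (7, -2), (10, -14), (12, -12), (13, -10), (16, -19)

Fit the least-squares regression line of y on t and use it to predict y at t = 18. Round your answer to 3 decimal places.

-20.893

n = 6, Σx = 62, Σy = -58, Σxy = -736, Σx² = 734
Sxx = Σx² − (Σx)²/n = 734 − 640.666667 = 93.333333
Sxy = Σxy − (Σx)(Σy)/n = -736 − (-599.333333) = -136.666667
b = Sxy/Sxx = -136.666667/93.333333 = -1.464286
a = ȳ − b·x̄ = -9.666667 − (-1.464286)·10.333333 = 5.464286
ŷ(18) = a + b·18 = 5.464286 + (-1.464286)·18 = -20.892857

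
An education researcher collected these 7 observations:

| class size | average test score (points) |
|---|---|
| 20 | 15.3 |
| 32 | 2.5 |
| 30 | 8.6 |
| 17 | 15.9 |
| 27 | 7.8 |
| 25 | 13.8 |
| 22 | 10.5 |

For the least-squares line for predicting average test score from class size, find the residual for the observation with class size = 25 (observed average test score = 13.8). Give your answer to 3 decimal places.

n = 7, Σx = 173, Σy = 74.4, Σxy = 1700.9, Σx² = 4451
Sxx = Σx² − (Σx)²/n = 4451 − 4275.571429 = 175.428571
Sxy = Σxy − (Σx)(Σy)/n = 1700.9 − 1838.742857 = -137.842857
b = Sxy/Sxx = -137.842857/175.428571 = -0.785749
a = ȳ − b·x̄ = 10.628571 − (-0.785749)·24.714286 = 30.047801
ŷ(25) = 30.047801 + (-0.785749)·25 = 10.404072
residual = y − ŷ = 13.8 − 10.404072 = 3.395928

3.396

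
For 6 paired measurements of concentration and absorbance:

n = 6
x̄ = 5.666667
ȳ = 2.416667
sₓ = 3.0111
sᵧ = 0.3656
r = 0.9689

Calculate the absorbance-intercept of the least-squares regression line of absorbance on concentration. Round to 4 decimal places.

1.7500

b = r · sᵧ/sₓ = 0.9689 · 0.3656/3.0111 = 0.117641
a = ȳ − b·x̄ = 2.416667 − 0.117641·5.666667 = 1.750033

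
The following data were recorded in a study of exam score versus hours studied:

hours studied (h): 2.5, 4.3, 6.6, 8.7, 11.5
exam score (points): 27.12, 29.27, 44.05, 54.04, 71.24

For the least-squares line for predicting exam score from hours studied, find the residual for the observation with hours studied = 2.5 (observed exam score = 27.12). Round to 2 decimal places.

n = 5, Σx = 33.6, Σy = 225.72, Σxy = 1773.799, Σx² = 276.24
Sxx = Σx² − (Σx)²/n = 276.24 − 225.792 = 50.448
Sxy = Σxy − (Σx)(Σy)/n = 1773.799 − 1516.8384 = 256.9606
b = Sxy/Sxx = 256.9606/50.448 = 5.093574
a = ȳ − b·x̄ = 45.144 − 5.093574·6.72 = 10.915186
ŷ(2.5) = 10.915186 + 5.093574·2.5 = 23.649119
residual = y − ŷ = 27.12 − 23.649119 = 3.470881

3.47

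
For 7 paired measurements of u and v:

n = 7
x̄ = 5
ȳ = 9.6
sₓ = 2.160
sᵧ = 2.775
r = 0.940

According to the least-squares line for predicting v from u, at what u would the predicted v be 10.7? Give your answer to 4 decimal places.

5.9109

b = r · sᵧ/sₓ = 0.94 · 2.775/2.16 = 1.207639
a = ȳ − b·x̄ = 9.6 − 1.207639·5 = 3.561806
Set a + b·x = 10.7: x = (10.7 − 3.561806) / 1.207639 = 5.910868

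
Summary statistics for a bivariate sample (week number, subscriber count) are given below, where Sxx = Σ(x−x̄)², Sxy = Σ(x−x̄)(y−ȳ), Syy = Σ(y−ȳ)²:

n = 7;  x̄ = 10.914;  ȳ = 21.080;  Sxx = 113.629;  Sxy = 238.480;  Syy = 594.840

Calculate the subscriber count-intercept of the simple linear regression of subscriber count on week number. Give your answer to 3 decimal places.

b = Sxy/Sxx = 238.48/113.629 = 2.098760
a = ȳ − b·x̄ = 21.08 − 2.098760·10.914 = -1.825867

-1.826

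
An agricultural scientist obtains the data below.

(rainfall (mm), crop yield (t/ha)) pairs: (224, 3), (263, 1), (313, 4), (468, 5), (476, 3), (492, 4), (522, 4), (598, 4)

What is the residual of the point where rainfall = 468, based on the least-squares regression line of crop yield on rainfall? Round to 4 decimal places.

n = 8, Σx = 3356, Σy = 28, Σxy = 12403, Σx² = 1535066
Sxx = Σx² − (Σx)²/n = 1535066 − 1407842 = 127224
Sxy = Σxy − (Σx)(Σy)/n = 12403 − 11746 = 657
b = Sxy/Sxx = 657/127224 = 0.005164
a = ȳ − b·x̄ = 3.5 − 0.005164·419.5 = 1.333652
ŷ(468) = 1.333652 + 0.005164·468 = 3.750460
residual = y − ŷ = 5 − 3.750460 = 1.249540

1.2495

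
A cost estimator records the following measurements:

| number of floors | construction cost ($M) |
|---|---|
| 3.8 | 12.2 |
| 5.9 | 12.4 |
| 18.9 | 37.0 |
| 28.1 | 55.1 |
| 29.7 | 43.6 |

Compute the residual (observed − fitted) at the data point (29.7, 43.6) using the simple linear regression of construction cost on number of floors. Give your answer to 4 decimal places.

n = 5, Σx = 86.4, Σy = 160.3, Σxy = 3662.05, Σx² = 2078.16
Sxx = Σx² − (Σx)²/n = 2078.16 − 1492.992 = 585.168
Sxy = Σxy − (Σx)(Σy)/n = 3662.05 − 2769.984 = 892.066
b = Sxy/Sxx = 892.066/585.168 = 1.524461
a = ȳ − b·x̄ = 32.06 − 1.524461·17.28 = 5.717308
ŷ(29.7) = 5.717308 + 1.524461·29.7 = 50.993810
residual = y − ŷ = 43.6 − 50.993810 = -7.393810

-7.3938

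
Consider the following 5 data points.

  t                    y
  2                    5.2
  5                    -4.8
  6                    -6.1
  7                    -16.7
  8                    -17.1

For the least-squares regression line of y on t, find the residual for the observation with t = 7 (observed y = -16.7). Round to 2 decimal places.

n = 5, Σx = 28, Σy = -39.5, Σxy = -303.9, Σx² = 178
Sxx = Σx² − (Σx)²/n = 178 − 156.8 = 21.2
Sxy = Σxy − (Σx)(Σy)/n = -303.9 − (-221.2) = -82.7
b = Sxy/Sxx = -82.7/21.2 = -3.900943
a = ȳ − b·x̄ = -7.9 − (-3.900943)·5.6 = 13.945283
ŷ(7) = 13.945283 + (-3.900943)·7 = -13.361321
residual = y − ŷ = -16.7 − (-13.361321) = -3.338679

-3.34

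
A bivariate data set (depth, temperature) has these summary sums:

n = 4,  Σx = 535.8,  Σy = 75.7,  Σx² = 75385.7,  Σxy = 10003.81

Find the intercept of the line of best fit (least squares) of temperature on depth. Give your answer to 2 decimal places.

23.97

Sxx = Σx² − (Σx)²/n = 75385.7 − 71770.41 = 3615.29
Sxy = Σxy − (Σx)(Σy)/n = 10003.81 − 10140.015 = -136.205
b = Sxy/Sxx = -136.205/3615.29 = -0.037675
a = ȳ − b·x̄ = 18.925 − (-0.037675)·133.95 = 23.971527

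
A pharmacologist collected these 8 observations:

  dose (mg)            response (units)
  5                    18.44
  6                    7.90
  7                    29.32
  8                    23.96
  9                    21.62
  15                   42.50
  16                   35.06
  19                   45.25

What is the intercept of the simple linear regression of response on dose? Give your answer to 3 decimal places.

n = 8, Σx = 85, Σy = 224.05, Σxy = 2789.31, Σx² = 1097
Sxx = Σx² − (Σx)²/n = 1097 − 903.125 = 193.875
Sxy = Σxy − (Σx)(Σy)/n = 2789.31 − 2380.53125 = 408.77875
b = Sxy/Sxx = 408.77875/193.875 = 2.108466
a = ȳ − b·x̄ = 28.00625 − 2.108466·10.625 = 5.603804

5.604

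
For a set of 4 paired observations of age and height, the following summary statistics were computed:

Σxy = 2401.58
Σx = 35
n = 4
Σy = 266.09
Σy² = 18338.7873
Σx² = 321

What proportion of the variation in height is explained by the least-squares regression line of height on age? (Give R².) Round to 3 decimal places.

Sxx = Σx² − (Σx)²/n = 321 − 306.25 = 14.75
Sxy = Σxy − (Σx)(Σy)/n = 2401.58 − 2328.2875 = 73.2925
Syy = Σy² − (Σy)²/n = 18338.7873 − 17700.972025 = 637.815275
R² = Sxy²/(Sxx·Syy) = (73.2925)²/(14.75·637.815275) = 0.570995

0.571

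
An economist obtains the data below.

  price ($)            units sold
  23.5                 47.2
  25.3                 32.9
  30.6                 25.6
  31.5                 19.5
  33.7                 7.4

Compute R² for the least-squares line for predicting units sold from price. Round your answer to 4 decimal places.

0.9168

n = 5, Σx = 144.6, Σy = 132.6, Σxy = 3588.56, Σx² = 4256.64, Σy² = 4400.62
Sxx = Σx² − (Σx)²/n = 4256.64 − 4181.832 = 74.808
Sxy = Σxy − (Σx)(Σy)/n = 3588.56 − 3834.792 = -246.232
Syy = Σy² − (Σy)²/n = 4400.62 − 3516.552 = 884.068
R² = Sxy²/(Sxx·Syy) = (-246.232)²/(74.808·884.068) = 0.916759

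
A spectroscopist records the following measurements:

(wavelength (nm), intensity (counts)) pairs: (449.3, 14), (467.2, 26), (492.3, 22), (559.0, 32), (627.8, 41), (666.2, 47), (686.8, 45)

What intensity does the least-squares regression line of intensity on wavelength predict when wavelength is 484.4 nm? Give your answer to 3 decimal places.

n = 7, Σx = 3948.6, Σy = 227, Σxy = 135113.2, Σx² = 2284636.14
Sxx = Σx² − (Σx)²/n = 2284636.14 − 2227348.851429 = 57287.288571
Sxy = Σxy − (Σx)(Σy)/n = 135113.2 − 128047.457143 = 7065.742857
b = Sxy/Sxx = 7065.742857/57287.288571 = 0.123339
a = ȳ − b·x̄ = 32.428571 − 0.123339·564.085714 = -37.145058
ŷ(484.4) = a + b·484.4 = -37.145058 + 0.123339·484.4 = 22.600235

22.600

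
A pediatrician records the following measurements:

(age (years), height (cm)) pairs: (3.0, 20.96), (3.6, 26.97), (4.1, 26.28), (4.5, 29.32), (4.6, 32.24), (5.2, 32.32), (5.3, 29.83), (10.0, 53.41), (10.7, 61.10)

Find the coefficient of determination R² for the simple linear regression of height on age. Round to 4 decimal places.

0.9772

n = 9, Σx = 51, Σy = 312.43, Σxy = 2061.997, Σx² = 349.8, Σy² = 12276.6703
Sxx = Σx² − (Σx)²/n = 349.8 − 289 = 60.8
Sxy = Σxy − (Σx)(Σy)/n = 2061.997 − 1770.436667 = 291.560333
Syy = Σy² − (Σy)²/n = 12276.6703 − 10845.833878 = 1430.836422
R² = Sxy²/(Sxx·Syy) = (291.560333)²/(60.8·1430.836422) = 0.977155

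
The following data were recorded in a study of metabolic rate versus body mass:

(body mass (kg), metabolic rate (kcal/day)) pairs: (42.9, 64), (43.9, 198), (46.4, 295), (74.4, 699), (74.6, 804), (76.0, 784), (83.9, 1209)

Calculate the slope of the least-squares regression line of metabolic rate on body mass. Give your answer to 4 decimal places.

n = 7, Σx = 442.1, Σy = 4053, Σxy = 298128.9, Σx² = 29836.31
Sxx = Σx² − (Σx)²/n = 29836.31 − 27921.772857 = 1914.537143
Sxy = Σxy − (Σx)(Σy)/n = 298128.9 − 255975.9 = 42153
b = Sxy/Sxx = 42153/1914.537143 = 22.017332

22.0173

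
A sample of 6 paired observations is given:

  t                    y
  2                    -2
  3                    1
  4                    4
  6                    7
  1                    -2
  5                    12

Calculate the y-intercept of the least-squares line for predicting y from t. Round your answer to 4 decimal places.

-5.6667

n = 6, Σx = 21, Σy = 20, Σxy = 115, Σx² = 91
Sxx = Σx² − (Σx)²/n = 91 − 73.5 = 17.5
Sxy = Σxy − (Σx)(Σy)/n = 115 − 70 = 45
b = Sxy/Sxx = 45/17.5 = 2.571429
a = ȳ − b·x̄ = 3.333333 − 2.571429·3.5 = -5.666667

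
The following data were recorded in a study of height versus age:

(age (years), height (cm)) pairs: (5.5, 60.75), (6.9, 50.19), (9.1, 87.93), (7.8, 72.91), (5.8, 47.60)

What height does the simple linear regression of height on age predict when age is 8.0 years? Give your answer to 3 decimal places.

73.211

n = 5, Σx = 35.1, Σy = 319.38, Σxy = 2325.377, Σx² = 255.15
Sxx = Σx² − (Σx)²/n = 255.15 − 246.402 = 8.748
Sxy = Σxy − (Σx)(Σy)/n = 2325.377 − 2242.0476 = 83.3294
b = Sxy/Sxx = 83.3294/8.748 = 9.525537
a = ȳ − b·x̄ = 63.876 − 9.525537·7.02 = -2.993272
ŷ(8.0) = a + b·8.0 = -2.993272 + 9.525537·8 = 73.211027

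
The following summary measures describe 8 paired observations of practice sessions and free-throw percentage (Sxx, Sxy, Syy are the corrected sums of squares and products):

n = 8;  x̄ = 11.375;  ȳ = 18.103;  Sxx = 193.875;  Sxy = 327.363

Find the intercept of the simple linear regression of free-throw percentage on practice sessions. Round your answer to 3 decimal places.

-1.104

b = Sxy/Sxx = 327.363/193.875 = 1.688526
a = ȳ − b·x̄ = 18.103 − 1.688526·11.375 = -1.103985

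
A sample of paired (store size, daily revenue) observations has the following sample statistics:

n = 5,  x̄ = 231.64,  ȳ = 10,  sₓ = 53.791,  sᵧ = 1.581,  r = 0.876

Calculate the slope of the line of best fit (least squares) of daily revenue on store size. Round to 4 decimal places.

0.0257

b = r · sᵧ/sₓ = 0.876 · 1.581/53.791 = 0.025747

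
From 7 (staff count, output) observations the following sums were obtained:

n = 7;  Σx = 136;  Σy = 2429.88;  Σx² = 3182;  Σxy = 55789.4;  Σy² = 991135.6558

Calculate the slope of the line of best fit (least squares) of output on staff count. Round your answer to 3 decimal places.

15.898

Sxx = Σx² − (Σx)²/n = 3182 − 2642.285714 = 539.714286
Sxy = Σxy − (Σx)(Σy)/n = 55789.4 − 47209.097143 = 8580.302857
b = Sxy/Sxx = 8580.302857/539.714286 = 15.897861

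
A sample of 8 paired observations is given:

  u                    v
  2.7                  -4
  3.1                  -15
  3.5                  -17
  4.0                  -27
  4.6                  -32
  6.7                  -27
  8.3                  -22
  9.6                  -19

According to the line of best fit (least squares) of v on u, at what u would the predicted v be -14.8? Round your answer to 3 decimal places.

n = 8, Σx = 42.5, Σy = -163, Σxy = -917.9, Σx² = 272.25
Sxx = Σx² − (Σx)²/n = 272.25 − 225.78125 = 46.46875
Sxy = Σxy − (Σx)(Σy)/n = -917.9 − (-865.9375) = -51.9625
b = Sxy/Sxx = -51.9625/46.46875 = -1.118225
a = ȳ − b·x̄ = -20.375 − (-1.118225)·5.3125 = -14.434432
Set a + b·x = -14.8: x = (-14.8 − (-14.434432)) / (-1.118225) = 0.326918

0.327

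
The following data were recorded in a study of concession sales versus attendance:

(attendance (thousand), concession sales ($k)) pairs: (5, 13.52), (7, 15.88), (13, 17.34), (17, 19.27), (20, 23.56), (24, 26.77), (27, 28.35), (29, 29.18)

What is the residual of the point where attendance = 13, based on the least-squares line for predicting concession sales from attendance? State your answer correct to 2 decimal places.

n = 8, Σx = 142, Σy = 173.87, Σxy = 3457.12, Σx² = 3078
Sxx = Σx² − (Σx)²/n = 3078 − 2520.5 = 557.5
Sxy = Σxy − (Σx)(Σy)/n = 3457.12 − 3086.1925 = 370.9275
b = Sxy/Sxx = 370.9275/557.5 = 0.665341
a = ȳ − b·x̄ = 21.73375 − 0.665341·17.75 = 9.923951
ŷ(13) = 9.923951 + 0.665341·13 = 18.573381
residual = y − ŷ = 17.34 − 18.573381 = -1.233381

-1.23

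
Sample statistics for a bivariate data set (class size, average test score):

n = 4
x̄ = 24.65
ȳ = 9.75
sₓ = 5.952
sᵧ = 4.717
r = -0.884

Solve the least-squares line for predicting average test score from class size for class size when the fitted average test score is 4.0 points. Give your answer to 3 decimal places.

32.858

b = r · sᵧ/sₓ = -0.884 · 4.717/5.952 = -0.700576
a = ȳ − b·x̄ = 9.75 − (-0.700576)·24.65 = 27.019197
Set a + b·x = 4.0: x = (4.0 − 27.019197) / (-0.700576) = 32.857533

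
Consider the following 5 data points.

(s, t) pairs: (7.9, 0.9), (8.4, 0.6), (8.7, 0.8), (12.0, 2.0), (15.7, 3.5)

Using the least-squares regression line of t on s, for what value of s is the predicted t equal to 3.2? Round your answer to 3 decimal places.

n = 5, Σx = 52.7, Σy = 7.8, Σxy = 98.06, Σx² = 599.15
Sxx = Σx² − (Σx)²/n = 599.15 − 555.458 = 43.692
Sxy = Σxy − (Σx)(Σy)/n = 98.06 − 82.212 = 15.848
b = Sxy/Sxx = 15.848/43.692 = 0.362721
a = ȳ − b·x̄ = 1.56 − 0.362721·10.54 = -2.263078
Set a + b·x = 3.2: x = (3.2 − (-2.263078)) / 0.362721 = 15.061383

15.061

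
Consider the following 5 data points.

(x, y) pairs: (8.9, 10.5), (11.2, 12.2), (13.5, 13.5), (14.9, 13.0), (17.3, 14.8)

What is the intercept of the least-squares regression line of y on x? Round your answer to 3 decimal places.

6.623

n = 5, Σx = 65.8, Σy = 64, Σxy = 862.08, Σx² = 908.2
Sxx = Σx² − (Σx)²/n = 908.2 − 865.928 = 42.272
Sxy = Σxy − (Σx)(Σy)/n = 862.08 − 842.24 = 19.84
b = Sxy/Sxx = 19.84/42.272 = 0.469341
a = ȳ − b·x̄ = 12.8 − 0.469341·13.16 = 6.623467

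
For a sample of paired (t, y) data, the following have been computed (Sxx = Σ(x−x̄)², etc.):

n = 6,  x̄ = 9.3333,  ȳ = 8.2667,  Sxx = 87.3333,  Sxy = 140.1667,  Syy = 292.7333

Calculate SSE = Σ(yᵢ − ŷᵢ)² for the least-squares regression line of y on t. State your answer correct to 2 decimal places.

67.77

b = Sxy/Sxx = 140.1667/87.3333 = 1.604963
SSE = Syy − b·Sxy = 292.7333 − 1.604963·140.1667 = 67.770957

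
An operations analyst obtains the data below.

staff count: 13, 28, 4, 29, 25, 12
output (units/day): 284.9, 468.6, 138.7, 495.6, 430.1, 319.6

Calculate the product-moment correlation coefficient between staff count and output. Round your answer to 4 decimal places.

n = 6, Σx = 111, Σy = 2137.5, Σxy = 46339.4, Σx² = 2579, Σy² = 852741.19
Sxx = Σx² − (Σx)²/n = 2579 − 2053.5 = 525.5
Sxy = Σxy − (Σx)(Σy)/n = 46339.4 − 39543.75 = 6795.65
Syy = Σy² − (Σy)²/n = 852741.19 − 761484.375 = 91256.815
r = Sxy/√(Sxx·Syy) = 6795.65/√(47955456.2825) = 6795.65/6924.987818 = 0.981323

0.9813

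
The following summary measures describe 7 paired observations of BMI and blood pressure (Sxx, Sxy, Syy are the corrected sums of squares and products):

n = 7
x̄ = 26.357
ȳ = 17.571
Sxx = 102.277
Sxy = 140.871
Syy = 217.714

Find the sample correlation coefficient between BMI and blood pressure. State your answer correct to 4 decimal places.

r = Sxy/√(Sxx·Syy) = 140.871/√(22267.134778) = 140.871/149.221764 = 0.944038

0.9440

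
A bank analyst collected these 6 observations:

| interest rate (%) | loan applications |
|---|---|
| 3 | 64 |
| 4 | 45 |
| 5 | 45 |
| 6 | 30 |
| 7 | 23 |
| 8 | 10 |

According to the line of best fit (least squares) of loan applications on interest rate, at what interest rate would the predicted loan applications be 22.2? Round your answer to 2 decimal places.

n = 6, Σx = 33, Σy = 217, Σxy = 1018, Σx² = 199
Sxx = Σx² − (Σx)²/n = 199 − 181.5 = 17.5
Sxy = Σxy − (Σx)(Σy)/n = 1018 − 1193.5 = -175.5
b = Sxy/Sxx = -175.5/17.5 = -10.028571
a = ȳ − b·x̄ = 36.166667 − (-10.028571)·5.5 = 91.323810
Set a + b·x = 22.2: x = (22.2 − 91.323810) / (-10.028571) = 6.892688

6.89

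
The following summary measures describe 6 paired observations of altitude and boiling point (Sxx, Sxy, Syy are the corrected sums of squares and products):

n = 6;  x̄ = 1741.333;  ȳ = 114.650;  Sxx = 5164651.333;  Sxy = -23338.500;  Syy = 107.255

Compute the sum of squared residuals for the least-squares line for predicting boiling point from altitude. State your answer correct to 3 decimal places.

b = Sxy/Sxx = -23338.5/5164651.333 = -0.004519
SSE = Syy − b·Sxy = 107.255 − (-0.004519)·(-23338.5) = 1.790846

1.791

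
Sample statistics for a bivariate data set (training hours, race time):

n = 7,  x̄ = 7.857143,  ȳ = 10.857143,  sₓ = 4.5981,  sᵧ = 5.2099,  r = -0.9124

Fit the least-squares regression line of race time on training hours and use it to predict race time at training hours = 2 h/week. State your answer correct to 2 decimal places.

16.91

b = r · sᵧ/sₓ = -0.9124 · 5.2099/4.5981 = -1.033799
a = ȳ − b·x̄ = 10.857143 − (-1.033799)·7.857143 = 18.979852
ŷ(2) = a + b·2 = 18.979852 + (-1.033799)·2 = 16.912254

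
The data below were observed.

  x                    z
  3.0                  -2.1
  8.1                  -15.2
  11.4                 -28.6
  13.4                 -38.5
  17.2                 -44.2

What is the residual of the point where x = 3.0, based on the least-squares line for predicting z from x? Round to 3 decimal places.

n = 5, Σx = 53.1, Σy = -128.6, Σxy = -1731.6, Σx² = 679.97
Sxx = Σx² − (Σx)²/n = 679.97 − 563.922 = 116.048
Sxy = Σxy − (Σx)(Σy)/n = -1731.6 − (-1365.732) = -365.868
b = Sxy/Sxx = -365.868/116.048 = -3.152730
a = ȳ − b·x̄ = -25.72 − (-3.152730)·10.62 = 7.761992
ŷ(3.0) = 7.761992 + (-3.152730)·3 = -1.696198
residual = y − ŷ = -2.1 − (-1.696198) = -0.403802

-0.404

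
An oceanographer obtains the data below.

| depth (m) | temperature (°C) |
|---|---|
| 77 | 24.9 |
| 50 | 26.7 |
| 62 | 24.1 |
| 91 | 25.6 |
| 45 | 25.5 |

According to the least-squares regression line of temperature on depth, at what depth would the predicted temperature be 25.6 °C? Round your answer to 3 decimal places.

n = 5, Σx = 325, Σy = 126.8, Σxy = 8223.6, Σx² = 22579
Sxx = Σx² − (Σx)²/n = 22579 − 21125 = 1454
Sxy = Σxy − (Σx)(Σy)/n = 8223.6 − 8242 = -18.4
b = Sxy/Sxx = -18.4/1454 = -0.012655
a = ȳ − b·x̄ = 25.36 − (-0.012655)·65 = 26.182558
Set a + b·x = 25.6: x = (25.6 − 26.182558) / (-0.012655) = 46.034783

46.035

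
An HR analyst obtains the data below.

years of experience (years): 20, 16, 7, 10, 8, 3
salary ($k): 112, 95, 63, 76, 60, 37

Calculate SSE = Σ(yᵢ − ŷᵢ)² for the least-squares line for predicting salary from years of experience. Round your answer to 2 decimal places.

76.31

n = 6, Σx = 64, Σy = 443, Σxy = 5552, Σx² = 878, Σy² = 36283
Sxx = Σx² − (Σx)²/n = 878 − 682.666667 = 195.333333
Sxy = Σxy − (Σx)(Σy)/n = 5552 − 4725.333333 = 826.666667
Syy = Σy² − (Σy)²/n = 36283 − 32708.166667 = 3574.833333
b = Sxy/Sxx = 826.666667/195.333333 = 4.232082
SSE = Syy − b·Sxy = 3574.833333 − 4.232082·826.666667 = 76.312287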